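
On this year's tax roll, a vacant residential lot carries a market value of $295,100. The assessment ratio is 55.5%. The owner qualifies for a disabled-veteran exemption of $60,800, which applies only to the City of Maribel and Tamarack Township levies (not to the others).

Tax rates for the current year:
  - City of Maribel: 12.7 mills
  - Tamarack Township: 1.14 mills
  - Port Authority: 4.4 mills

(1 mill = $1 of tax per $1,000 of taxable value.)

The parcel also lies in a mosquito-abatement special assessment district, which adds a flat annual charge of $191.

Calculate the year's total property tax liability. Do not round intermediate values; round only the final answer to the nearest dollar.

$2,337

Assessed value = $295,100 × 0.555 = $163,780.5
City of Maribel: ($163,780.5 − $60,800) × 0.0127 = $102,980.5 × 0.0127 = $1,307.85235
Tamarack Township: ($163,780.5 − $60,800) × 0.00114 = $102,980.5 × 0.00114 = $117.39777
Port Authority: $163,780.5 × 0.0044 = $720.6342
Levies subtotal = $2,145.88432
Total = $2,145.88432 + $191 = $2,336.88432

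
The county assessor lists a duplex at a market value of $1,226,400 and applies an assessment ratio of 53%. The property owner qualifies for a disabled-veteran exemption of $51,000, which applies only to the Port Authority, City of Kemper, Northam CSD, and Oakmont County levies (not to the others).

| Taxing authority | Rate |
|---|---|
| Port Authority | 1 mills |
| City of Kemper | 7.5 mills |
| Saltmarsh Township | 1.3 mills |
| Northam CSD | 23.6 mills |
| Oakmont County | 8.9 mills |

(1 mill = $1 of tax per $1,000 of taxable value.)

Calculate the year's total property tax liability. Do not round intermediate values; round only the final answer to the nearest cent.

Assessed value = $1,226,400 × 0.53 = $649,992
Port Authority: ($649,992 − $51,000) × 0.001 = $598,992 × 0.001 = $598.992
City of Kemper: ($649,992 − $51,000) × 0.0075 = $598,992 × 0.0075 = $4,492.44
Saltmarsh Township: $649,992 × 0.0013 = $844.9896
Northam CSD: ($649,992 − $51,000) × 0.0236 = $598,992 × 0.0236 = $14,136.2112
Oakmont County: ($649,992 − $51,000) × 0.0089 = $598,992 × 0.0089 = $5,331.0288
Total = $25,403.6616

$25,403.66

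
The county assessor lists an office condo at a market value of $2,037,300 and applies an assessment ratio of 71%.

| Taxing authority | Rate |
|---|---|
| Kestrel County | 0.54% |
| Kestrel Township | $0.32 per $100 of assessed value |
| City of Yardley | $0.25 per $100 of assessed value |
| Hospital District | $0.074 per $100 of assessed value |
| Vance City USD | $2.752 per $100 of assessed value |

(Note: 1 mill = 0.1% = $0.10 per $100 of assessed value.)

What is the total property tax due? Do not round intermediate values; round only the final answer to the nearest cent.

$56,933.57

Assessed value = $2,037,300 × 0.71 = $1,446,483
Kestrel County: $1,446,483 × 0.0054 = $7,811.0082
Kestrel Township: $1,446,483 × 0.0032 = $4,628.7456
City of Yardley: $1,446,483 × 0.0025 = $3,616.2075
Hospital District: $1,446,483 × 0.00074 = $1,070.39742
Vance City USD: $1,446,483 × 0.02752 = $39,807.21216
Total = $56,933.57088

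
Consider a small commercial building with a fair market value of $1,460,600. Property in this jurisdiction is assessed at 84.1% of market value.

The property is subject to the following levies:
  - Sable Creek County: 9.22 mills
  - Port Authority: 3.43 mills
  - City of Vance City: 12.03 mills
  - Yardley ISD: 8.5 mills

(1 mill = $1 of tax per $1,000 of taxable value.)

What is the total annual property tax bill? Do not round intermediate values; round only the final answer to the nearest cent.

$40,757.14

Assessed value = $1,460,600 × 0.841 = $1,228,364.6
Sable Creek County: $1,228,364.6 × 0.00922 = $11,325.521612
Port Authority: $1,228,364.6 × 0.00343 = $4,213.290578
City of Vance City: $1,228,364.6 × 0.01203 = $14,777.226138
Yardley ISD: $1,228,364.6 × 0.0085 = $10,441.0991
Total = $11,325.521612 + $4,213.290578 + $14,777.226138 + $10,441.0991 = $40,757.137428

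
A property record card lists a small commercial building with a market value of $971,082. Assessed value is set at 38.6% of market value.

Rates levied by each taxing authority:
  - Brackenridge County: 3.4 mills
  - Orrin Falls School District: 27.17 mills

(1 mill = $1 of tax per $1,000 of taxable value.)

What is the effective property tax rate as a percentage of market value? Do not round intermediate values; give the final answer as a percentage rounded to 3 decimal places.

1.180%

Assessed value = $971,082 × 0.386 = $374,837.652
Brackenridge County: $374,837.652 × 0.0034 = $1,274.4480168
Orrin Falls School District: $374,837.652 × 0.02717 = $10,184.33900484
Total tax = $11,458.78702164
Effective rate = $11,458.78702164 ÷ $971,082 = 1.180% of market value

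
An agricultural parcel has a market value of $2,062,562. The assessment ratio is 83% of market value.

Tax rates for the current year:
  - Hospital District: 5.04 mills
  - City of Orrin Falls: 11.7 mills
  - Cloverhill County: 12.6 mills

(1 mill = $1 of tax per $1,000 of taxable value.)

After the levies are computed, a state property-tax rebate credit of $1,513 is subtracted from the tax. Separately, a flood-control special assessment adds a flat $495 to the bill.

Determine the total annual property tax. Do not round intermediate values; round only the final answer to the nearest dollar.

Assessed value = $2,062,562 × 0.83 = $1,711,926.46
Hospital District: $1,711,926.46 × 0.00504 = $8,628.1093584
City of Orrin Falls: $1,711,926.46 × 0.0117 = $20,029.539582
Cloverhill County: $1,711,926.46 × 0.0126 = $21,570.273396
Levies subtotal = $50,227.9223364
After credit = $50,227.9223364 − $1,513 = $48,714.9223364
Total = $48,714.9223364 + $495 = $49,209.9223364

$49,210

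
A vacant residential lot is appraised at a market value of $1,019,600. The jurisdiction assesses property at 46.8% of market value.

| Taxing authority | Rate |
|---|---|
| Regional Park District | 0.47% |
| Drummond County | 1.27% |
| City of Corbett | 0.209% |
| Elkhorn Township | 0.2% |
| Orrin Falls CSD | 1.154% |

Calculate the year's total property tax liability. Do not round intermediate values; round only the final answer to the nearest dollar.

Assessed value = $1,019,600 × 0.468 = $477,172.8
Regional Park District: $477,172.8 × 0.0047 = $2,242.71216
Drummond County: $477,172.8 × 0.0127 = $6,060.09456
City of Corbett: $477,172.8 × 0.00209 = $997.291152
Elkhorn Township: $477,172.8 × 0.002 = $954.3456
Orrin Falls CSD: $477,172.8 × 0.01154 = $5,506.574112
Total = $2,242.71216 + $6,060.09456 + $997.291152 + $954.3456 + $5,506.574112 = $15,761.017584

$15,761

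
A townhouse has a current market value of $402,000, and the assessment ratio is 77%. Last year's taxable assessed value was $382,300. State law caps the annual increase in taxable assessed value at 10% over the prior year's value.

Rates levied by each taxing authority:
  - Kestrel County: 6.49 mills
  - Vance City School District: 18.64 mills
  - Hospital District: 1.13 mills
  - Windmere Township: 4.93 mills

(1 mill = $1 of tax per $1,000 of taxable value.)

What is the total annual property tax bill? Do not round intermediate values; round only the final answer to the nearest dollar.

$9,655

Uncapped assessed value = $402,000 × 0.77 = $309,540
Cap limit = $382,300 × 1.1 = $420,530
Taxable assessed value = min($309,540, $420,530) = $309,540 (cap does not bind)
Kestrel County: $309,540 × 0.00649 = $2,008.9146
Vance City School District: $309,540 × 0.01864 = $5,769.8256
Hospital District: $309,540 × 0.00113 = $349.7802
Windmere Township: $309,540 × 0.00493 = $1,526.0322
Total = $9,654.5526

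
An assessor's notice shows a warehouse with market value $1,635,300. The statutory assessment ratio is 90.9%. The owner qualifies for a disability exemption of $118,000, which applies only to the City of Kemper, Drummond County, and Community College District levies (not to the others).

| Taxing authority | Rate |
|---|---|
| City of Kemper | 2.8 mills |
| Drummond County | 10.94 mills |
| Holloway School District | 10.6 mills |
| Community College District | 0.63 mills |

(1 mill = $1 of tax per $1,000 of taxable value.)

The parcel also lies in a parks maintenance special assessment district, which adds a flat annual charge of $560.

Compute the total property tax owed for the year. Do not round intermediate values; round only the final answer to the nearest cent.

Assessed value = $1,635,300 × 0.909 = $1,486,487.7
City of Kemper: ($1,486,487.7 − $118,000) × 0.0028 = $1,368,487.7 × 0.0028 = $3,831.76556
Drummond County: ($1,486,487.7 − $118,000) × 0.01094 = $1,368,487.7 × 0.01094 = $14,971.255438
Holloway School District: $1,486,487.7 × 0.0106 = $15,756.76962
Community College District: ($1,486,487.7 − $118,000) × 0.00063 = $1,368,487.7 × 0.00063 = $862.147251
Levies subtotal = $35,421.937869
Total = $35,421.937869 + $560 = $35,981.937869

$35,981.94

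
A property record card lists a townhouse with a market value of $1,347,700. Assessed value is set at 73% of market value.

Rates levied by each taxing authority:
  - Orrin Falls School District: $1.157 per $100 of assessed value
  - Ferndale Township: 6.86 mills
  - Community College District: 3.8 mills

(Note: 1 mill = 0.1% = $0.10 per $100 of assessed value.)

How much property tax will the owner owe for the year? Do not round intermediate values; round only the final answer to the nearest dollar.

Assessed value = $1,347,700 × 0.73 = $983,821
Orrin Falls School District: $983,821 × 0.01157 = $11,382.80897
Ferndale Township: $983,821 × 0.00686 = $6,749.01206
Community College District: $983,821 × 0.0038 = $3,738.5198
Total = $21,870.34083

$21,870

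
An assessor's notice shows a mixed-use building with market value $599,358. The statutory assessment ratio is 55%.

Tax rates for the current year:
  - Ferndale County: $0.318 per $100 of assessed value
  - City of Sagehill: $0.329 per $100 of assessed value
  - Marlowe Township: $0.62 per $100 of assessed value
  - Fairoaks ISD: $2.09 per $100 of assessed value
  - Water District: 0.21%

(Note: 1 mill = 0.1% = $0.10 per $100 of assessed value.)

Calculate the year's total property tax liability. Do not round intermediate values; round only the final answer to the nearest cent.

Assessed value = $599,358 × 0.55 = $329,646.9
Ferndale County: $329,646.9 × 0.00318 = $1,048.277142
City of Sagehill: $329,646.9 × 0.00329 = $1,084.538301
Marlowe Township: $329,646.9 × 0.0062 = $2,043.81078
Fairoaks ISD: $329,646.9 × 0.0209 = $6,889.62021
Water District: $329,646.9 × 0.0021 = $692.25849
Total = $11,758.504923

$11,758.50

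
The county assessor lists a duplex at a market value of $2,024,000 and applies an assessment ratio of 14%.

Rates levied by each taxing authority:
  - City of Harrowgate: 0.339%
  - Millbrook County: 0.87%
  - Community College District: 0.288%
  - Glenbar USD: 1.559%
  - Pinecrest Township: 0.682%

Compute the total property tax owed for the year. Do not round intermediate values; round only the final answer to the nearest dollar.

$10,592

Assessed value = $2,024,000 × 0.14 = $283,360
City of Harrowgate: $283,360 × 0.00339 = $960.5904
Millbrook County: $283,360 × 0.0087 = $2,465.232
Community College District: $283,360 × 0.00288 = $816.0768
Glenbar USD: $283,360 × 0.01559 = $4,417.5824
Pinecrest Township: $283,360 × 0.00682 = $1,932.5152
Total = $960.5904 + $2,465.232 + $816.0768 + $4,417.5824 + $1,932.5152 = $10,591.9968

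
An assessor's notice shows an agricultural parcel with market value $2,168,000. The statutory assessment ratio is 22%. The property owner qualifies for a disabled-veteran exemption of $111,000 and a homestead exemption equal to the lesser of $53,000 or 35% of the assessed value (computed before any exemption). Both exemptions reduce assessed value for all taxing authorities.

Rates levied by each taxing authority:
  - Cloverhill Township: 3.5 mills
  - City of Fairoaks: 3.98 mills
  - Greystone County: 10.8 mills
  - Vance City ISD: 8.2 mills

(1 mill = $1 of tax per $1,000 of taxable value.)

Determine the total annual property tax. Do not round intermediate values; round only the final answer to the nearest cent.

$8,287.18

Assessed value = $2,168,000 × 0.22 = $476,960
Homestead exemption = min($53,000, 35% × $476,960) = min($53,000, $166,936) = $53,000 (dollar cap binds)
Taxable value = $476,960 − $111,000 − $53,000 = $312,960
Cloverhill Township: $312,960 × 0.0035 = $1,095.36
City of Fairoaks: $312,960 × 0.00398 = $1,245.5808
Greystone County: $312,960 × 0.0108 = $3,379.968
Vance City ISD: $312,960 × 0.0082 = $2,566.272
Total = $8,287.1808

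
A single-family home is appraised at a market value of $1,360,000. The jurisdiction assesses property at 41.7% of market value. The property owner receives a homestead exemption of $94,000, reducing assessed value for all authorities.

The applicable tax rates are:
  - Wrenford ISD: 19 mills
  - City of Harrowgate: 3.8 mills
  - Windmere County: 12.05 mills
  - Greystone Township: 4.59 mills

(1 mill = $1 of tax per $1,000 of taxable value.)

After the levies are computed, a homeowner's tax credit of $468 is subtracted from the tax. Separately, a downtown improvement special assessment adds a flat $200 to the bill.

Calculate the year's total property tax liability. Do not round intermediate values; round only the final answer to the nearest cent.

Assessed value = $1,360,000 × 0.417 = $567,120
Taxable value = $567,120 − $94,000 = $473,120
Wrenford ISD: $473,120 × 0.019 = $8,989.28
City of Harrowgate: $473,120 × 0.0038 = $1,797.856
Windmere County: $473,120 × 0.01205 = $5,701.096
Greystone Township: $473,120 × 0.00459 = $2,171.6208
Levies subtotal = $18,659.8528
After credit = $18,659.8528 − $468 = $18,191.8528
Total = $18,191.8528 + $200 = $18,391.8528

$18,391.85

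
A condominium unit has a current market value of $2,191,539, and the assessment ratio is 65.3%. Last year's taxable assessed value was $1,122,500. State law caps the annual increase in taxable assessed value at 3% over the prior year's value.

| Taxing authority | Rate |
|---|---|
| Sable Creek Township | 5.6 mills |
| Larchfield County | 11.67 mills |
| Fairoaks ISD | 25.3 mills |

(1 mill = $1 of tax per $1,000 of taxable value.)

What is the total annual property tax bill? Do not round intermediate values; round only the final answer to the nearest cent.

$49,218.37

Uncapped assessed value = $2,191,539 × 0.653 = $1,431,074.967
Cap limit = $1,122,500 × 1.03 = $1,156,175
Taxable assessed value = min($1,431,074.967, $1,156,175) = $1,156,175 (cap binds)
Sable Creek Township: $1,156,175 × 0.0056 = $6,474.58
Larchfield County: $1,156,175 × 0.01167 = $13,492.56225
Fairoaks ISD: $1,156,175 × 0.0253 = $29,251.2275
Total = $49,218.36975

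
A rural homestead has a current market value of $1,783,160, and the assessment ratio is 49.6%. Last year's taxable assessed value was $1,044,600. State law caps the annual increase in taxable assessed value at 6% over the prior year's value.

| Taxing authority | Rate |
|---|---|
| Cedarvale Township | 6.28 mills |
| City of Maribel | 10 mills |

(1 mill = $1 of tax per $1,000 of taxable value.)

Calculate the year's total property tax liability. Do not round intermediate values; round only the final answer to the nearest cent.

Uncapped assessed value = $1,783,160 × 0.496 = $884,447.36
Cap limit = $1,044,600 × 1.06 = $1,107,276
Taxable assessed value = min($884,447.36, $1,107,276) = $884,447.36 (cap does not bind)
Cedarvale Township: $884,447.36 × 0.00628 = $5,554.3294208
City of Maribel: $884,447.36 × 0.01 = $8,844.4736
Total = $14,398.8030208

$14,398.80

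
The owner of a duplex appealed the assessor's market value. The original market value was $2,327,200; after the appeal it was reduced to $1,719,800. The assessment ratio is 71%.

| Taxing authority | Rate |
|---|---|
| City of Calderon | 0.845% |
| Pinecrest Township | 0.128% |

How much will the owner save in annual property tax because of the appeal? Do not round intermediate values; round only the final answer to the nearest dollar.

$4,196

Old assessed value = $2,327,200 × 0.71 = $1,652,312
New assessed value = $1,719,800 × 0.71 = $1,221,058
Combined rate = 0.00845 + 0.00128 = 0.00973
Old tax = $1,652,312 × 0.00973 = $16,076.99576
New tax = $1,221,058 × 0.00973 = $11,880.89434
Reduction = $16,076.99576 − $11,880.89434 = $4,196.10142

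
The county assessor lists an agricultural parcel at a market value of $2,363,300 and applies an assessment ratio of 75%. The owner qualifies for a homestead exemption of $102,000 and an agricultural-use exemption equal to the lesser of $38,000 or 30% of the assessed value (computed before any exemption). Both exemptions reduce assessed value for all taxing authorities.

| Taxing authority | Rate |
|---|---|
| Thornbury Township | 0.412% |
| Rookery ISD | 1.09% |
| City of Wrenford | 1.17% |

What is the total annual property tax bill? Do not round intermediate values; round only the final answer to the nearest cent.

Assessed value = $2,363,300 × 0.75 = $1,772,475
Agricultural-use exemption = min($38,000, 30% × $1,772,475) = min($38,000, $531,742.5) = $38,000 (dollar cap binds)
Taxable value = $1,772,475 − $102,000 − $38,000 = $1,632,475
Thornbury Township: $1,632,475 × 0.00412 = $6,725.797
Rookery ISD: $1,632,475 × 0.0109 = $17,793.9775
City of Wrenford: $1,632,475 × 0.0117 = $19,099.9575
Total = $43,619.732

$43,619.73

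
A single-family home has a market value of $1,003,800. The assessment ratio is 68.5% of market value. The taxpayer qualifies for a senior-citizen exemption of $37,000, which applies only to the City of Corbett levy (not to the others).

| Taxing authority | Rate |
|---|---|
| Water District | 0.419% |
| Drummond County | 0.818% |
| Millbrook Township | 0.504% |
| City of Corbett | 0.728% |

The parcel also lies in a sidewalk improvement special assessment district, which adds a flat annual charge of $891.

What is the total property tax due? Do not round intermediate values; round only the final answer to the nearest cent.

Assessed value = $1,003,800 × 0.685 = $687,603
Water District: $687,603 × 0.00419 = $2,881.05657
Drummond County: $687,603 × 0.00818 = $5,624.59254
Millbrook Township: $687,603 × 0.00504 = $3,465.51912
City of Corbett: ($687,603 − $37,000) × 0.00728 = $650,603 × 0.00728 = $4,736.38984
Levies subtotal = $16,707.55807
Total = $16,707.55807 + $891 = $17,598.55807

$17,598.56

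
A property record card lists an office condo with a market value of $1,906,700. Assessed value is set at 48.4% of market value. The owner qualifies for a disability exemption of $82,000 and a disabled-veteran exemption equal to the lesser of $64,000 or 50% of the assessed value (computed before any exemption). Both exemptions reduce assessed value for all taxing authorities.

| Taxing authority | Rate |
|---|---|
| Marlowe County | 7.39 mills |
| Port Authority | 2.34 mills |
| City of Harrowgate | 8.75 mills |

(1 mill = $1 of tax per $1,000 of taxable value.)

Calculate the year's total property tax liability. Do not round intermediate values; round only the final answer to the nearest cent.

$14,356.05

Assessed value = $1,906,700 × 0.484 = $922,842.8
Disabled-veteran exemption = min($64,000, 50% × $922,842.8) = min($64,000, $461,421.4) = $64,000 (dollar cap binds)
Taxable value = $922,842.8 − $82,000 − $64,000 = $776,842.8
Marlowe County: $776,842.8 × 0.00739 = $5,740.868292
Port Authority: $776,842.8 × 0.00234 = $1,817.812152
City of Harrowgate: $776,842.8 × 0.00875 = $6,797.3745
Total = $14,356.054944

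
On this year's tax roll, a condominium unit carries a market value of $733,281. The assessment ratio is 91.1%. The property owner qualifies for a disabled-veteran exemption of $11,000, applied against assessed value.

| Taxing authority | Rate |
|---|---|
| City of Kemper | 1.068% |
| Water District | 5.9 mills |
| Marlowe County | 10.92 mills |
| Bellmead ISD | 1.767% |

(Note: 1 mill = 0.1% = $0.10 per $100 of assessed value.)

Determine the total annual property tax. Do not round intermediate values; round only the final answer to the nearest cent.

$29,677.55

Assessed value = $733,281 × 0.911 = $668,018.991
Taxable value = $668,018.991 − $11,000 = $657,018.991
City of Kemper: $657,018.991 × 0.01068 = $7,016.96282388
Water District: $657,018.991 × 0.0059 = $3,876.4120469
Marlowe County: $657,018.991 × 0.01092 = $7,174.64738172
Bellmead ISD: $657,018.991 × 0.01767 = $11,609.52557097
Total = $29,677.54782347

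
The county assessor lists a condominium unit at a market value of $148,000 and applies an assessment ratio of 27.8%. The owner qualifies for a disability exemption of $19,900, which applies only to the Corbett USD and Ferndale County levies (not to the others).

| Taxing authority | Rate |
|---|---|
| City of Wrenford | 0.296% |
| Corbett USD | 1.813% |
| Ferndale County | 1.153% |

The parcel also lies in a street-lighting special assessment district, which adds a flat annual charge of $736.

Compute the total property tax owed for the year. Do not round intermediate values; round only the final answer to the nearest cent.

$1,487.88

Assessed value = $148,000 × 0.278 = $41,144
City of Wrenford: $41,144 × 0.00296 = $121.78624
Corbett USD: ($41,144 − $19,900) × 0.01813 = $21,244 × 0.01813 = $385.15372
Ferndale County: ($41,144 − $19,900) × 0.01153 = $21,244 × 0.01153 = $244.94332
Levies subtotal = $751.88328
Total = $751.88328 + $736 = $1,487.88328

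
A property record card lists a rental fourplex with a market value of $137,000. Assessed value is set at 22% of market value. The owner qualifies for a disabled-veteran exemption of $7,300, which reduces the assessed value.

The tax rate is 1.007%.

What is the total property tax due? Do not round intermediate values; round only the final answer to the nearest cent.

$230.00

Assessed value = $137,000 × 0.22 = $30,140
Taxable value = $30,140 − $7,300 = $22,840
Tax = $22,840 × 0.01007 = $229.9988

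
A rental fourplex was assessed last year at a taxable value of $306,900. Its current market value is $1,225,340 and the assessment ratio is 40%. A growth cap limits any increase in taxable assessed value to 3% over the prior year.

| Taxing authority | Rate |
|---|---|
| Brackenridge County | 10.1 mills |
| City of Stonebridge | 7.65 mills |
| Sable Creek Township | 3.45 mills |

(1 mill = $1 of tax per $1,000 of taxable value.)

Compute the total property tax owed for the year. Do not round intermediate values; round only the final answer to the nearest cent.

Uncapped assessed value = $1,225,340 × 0.4 = $490,136
Cap limit = $306,900 × 1.03 = $316,107
Taxable assessed value = min($490,136, $316,107) = $316,107 (cap binds)
Brackenridge County: $316,107 × 0.0101 = $3,192.6807
City of Stonebridge: $316,107 × 0.00765 = $2,418.21855
Sable Creek Township: $316,107 × 0.00345 = $1,090.56915
Total = $6,701.4684

$6,701.47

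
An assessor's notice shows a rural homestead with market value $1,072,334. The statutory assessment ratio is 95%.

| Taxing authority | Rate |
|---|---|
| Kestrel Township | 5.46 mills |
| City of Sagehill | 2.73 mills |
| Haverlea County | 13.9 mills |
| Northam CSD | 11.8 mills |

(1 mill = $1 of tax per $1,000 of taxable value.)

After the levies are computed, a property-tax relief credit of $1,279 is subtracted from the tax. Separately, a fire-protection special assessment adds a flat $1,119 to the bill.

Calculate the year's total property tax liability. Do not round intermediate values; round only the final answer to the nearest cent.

Assessed value = $1,072,334 × 0.95 = $1,018,717.3
Kestrel Township: $1,018,717.3 × 0.00546 = $5,562.196458
City of Sagehill: $1,018,717.3 × 0.00273 = $2,781.098229
Haverlea County: $1,018,717.3 × 0.0139 = $14,160.17047
Northam CSD: $1,018,717.3 × 0.0118 = $12,020.86414
Levies subtotal = $34,524.329297
After credit = $34,524.329297 − $1,279 = $33,245.329297
Total = $33,245.329297 + $1,119 = $34,364.329297

$34,364.33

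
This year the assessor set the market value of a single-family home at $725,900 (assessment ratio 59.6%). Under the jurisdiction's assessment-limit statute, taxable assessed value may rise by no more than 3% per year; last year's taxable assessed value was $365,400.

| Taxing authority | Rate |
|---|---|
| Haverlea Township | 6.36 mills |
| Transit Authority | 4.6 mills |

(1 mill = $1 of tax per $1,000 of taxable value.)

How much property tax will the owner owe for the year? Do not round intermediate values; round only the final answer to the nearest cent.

Uncapped assessed value = $725,900 × 0.596 = $432,636.4
Cap limit = $365,400 × 1.03 = $376,362
Taxable assessed value = min($432,636.4, $376,362) = $376,362 (cap binds)
Haverlea Township: $376,362 × 0.00636 = $2,393.66232
Transit Authority: $376,362 × 0.0046 = $1,731.2652
Total = $4,124.92752

$4,124.93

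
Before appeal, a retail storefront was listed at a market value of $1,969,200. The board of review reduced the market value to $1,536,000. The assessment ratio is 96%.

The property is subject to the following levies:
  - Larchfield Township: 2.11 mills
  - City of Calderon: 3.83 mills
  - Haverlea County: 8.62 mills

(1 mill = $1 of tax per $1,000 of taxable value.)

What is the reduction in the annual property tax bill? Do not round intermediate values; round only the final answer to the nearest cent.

Old assessed value = $1,969,200 × 0.96 = $1,890,432
New assessed value = $1,536,000 × 0.96 = $1,474,560
Combined rate = 0.00211 + 0.00383 + 0.00862 = 0.01456
Old tax = $1,890,432 × 0.01456 = $27,524.68992
New tax = $1,474,560 × 0.01456 = $21,469.5936
Reduction = $27,524.68992 − $21,469.5936 = $6,055.09632

$6,055.10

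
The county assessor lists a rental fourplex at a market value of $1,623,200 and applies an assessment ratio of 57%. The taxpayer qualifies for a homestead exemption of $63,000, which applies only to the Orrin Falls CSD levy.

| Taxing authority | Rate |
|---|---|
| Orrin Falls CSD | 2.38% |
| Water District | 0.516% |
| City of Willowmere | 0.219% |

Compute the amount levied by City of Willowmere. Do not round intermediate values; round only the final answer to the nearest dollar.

$2,026

Assessed value = $1,623,200 × 0.57 = $925,224
City of Willowmere taxable value = $925,224 (exemption does not apply)
City of Willowmere levy = $925,224 × 0.00219 = $2,026.24056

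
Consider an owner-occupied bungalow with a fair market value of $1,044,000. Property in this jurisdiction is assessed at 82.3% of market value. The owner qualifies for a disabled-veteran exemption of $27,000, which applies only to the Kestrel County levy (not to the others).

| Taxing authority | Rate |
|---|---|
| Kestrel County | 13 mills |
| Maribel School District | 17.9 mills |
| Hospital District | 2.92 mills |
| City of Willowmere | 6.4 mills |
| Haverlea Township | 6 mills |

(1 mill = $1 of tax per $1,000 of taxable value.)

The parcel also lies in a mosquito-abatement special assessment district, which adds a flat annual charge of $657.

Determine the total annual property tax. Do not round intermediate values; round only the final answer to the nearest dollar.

$40,019

Assessed value = $1,044,000 × 0.823 = $859,212
Kestrel County: ($859,212 − $27,000) × 0.013 = $832,212 × 0.013 = $10,818.756
Maribel School District: $859,212 × 0.0179 = $15,379.8948
Hospital District: $859,212 × 0.00292 = $2,508.89904
City of Willowmere: $859,212 × 0.0064 = $5,498.9568
Haverlea Township: $859,212 × 0.006 = $5,155.272
Levies subtotal = $39,361.77864
Total = $39,361.77864 + $657 = $40,018.77864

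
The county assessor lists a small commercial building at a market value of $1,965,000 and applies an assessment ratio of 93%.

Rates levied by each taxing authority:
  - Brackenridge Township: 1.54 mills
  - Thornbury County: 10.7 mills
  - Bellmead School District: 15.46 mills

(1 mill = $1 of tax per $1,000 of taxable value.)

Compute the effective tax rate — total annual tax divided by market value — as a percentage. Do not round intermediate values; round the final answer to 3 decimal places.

Assessed value = $1,965,000 × 0.93 = $1,827,450
Brackenridge Township: $1,827,450 × 0.00154 = $2,814.273
Thornbury County: $1,827,450 × 0.0107 = $19,553.715
Bellmead School District: $1,827,450 × 0.01546 = $28,252.377
Total tax = $50,620.365
Effective rate = $50,620.365 ÷ $1,965,000 = 2.576% of market value

2.576%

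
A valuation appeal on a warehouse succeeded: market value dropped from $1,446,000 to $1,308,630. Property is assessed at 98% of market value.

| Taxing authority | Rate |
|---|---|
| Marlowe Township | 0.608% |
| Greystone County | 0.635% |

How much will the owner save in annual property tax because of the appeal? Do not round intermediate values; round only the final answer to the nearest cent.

$1,673.36

Old assessed value = $1,446,000 × 0.98 = $1,417,080
New assessed value = $1,308,630 × 0.98 = $1,282,457.4
Combined rate = 0.00608 + 0.00635 = 0.01243
Old tax = $1,417,080 × 0.01243 = $17,614.3044
New tax = $1,282,457.4 × 0.01243 = $15,940.945482
Reduction = $17,614.3044 − $15,940.945482 = $1,673.358918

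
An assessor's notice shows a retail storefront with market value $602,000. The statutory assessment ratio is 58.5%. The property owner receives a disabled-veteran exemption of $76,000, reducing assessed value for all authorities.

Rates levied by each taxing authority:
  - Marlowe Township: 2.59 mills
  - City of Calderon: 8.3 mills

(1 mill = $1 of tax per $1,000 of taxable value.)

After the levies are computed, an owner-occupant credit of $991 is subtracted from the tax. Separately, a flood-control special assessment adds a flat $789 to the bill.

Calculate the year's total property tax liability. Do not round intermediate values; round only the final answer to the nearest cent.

Assessed value = $602,000 × 0.585 = $352,170
Taxable value = $352,170 − $76,000 = $276,170
Marlowe Township: $276,170 × 0.00259 = $715.2803
City of Calderon: $276,170 × 0.0083 = $2,292.211
Levies subtotal = $3,007.4913
After credit = $3,007.4913 − $991 = $2,016.4913
Total = $2,016.4913 + $789 = $2,805.4913

$2,805.49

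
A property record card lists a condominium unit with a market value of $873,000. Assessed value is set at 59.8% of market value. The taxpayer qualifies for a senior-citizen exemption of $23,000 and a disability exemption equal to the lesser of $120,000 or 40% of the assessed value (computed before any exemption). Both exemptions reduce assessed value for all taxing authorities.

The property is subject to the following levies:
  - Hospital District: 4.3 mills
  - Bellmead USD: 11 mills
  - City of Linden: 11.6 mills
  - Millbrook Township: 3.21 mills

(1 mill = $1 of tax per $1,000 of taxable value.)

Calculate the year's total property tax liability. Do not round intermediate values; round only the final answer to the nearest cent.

Assessed value = $873,000 × 0.598 = $522,054
Disability exemption = min($120,000, 40% × $522,054) = min($120,000, $208,821.6) = $120,000 (dollar cap binds)
Taxable value = $522,054 − $23,000 − $120,000 = $379,054
Hospital District: $379,054 × 0.0043 = $1,629.9322
Bellmead USD: $379,054 × 0.011 = $4,169.594
City of Linden: $379,054 × 0.0116 = $4,397.0264
Millbrook Township: $379,054 × 0.00321 = $1,216.76334
Total = $11,413.31594

$11,413.32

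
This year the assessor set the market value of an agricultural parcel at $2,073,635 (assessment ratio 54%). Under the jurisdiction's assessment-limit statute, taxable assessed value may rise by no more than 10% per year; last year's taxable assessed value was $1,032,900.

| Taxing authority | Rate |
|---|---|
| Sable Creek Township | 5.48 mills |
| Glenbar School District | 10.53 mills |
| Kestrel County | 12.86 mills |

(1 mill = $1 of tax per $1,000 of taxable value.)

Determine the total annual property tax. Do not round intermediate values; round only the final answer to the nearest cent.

Uncapped assessed value = $2,073,635 × 0.54 = $1,119,762.9
Cap limit = $1,032,900 × 1.1 = $1,136,190
Taxable assessed value = min($1,119,762.9, $1,136,190) = $1,119,762.9 (cap does not bind)
Sable Creek Township: $1,119,762.9 × 0.00548 = $6,136.300692
Glenbar School District: $1,119,762.9 × 0.01053 = $11,791.103337
Kestrel County: $1,119,762.9 × 0.01286 = $14,400.150894
Total = $32,327.554923

$32,327.55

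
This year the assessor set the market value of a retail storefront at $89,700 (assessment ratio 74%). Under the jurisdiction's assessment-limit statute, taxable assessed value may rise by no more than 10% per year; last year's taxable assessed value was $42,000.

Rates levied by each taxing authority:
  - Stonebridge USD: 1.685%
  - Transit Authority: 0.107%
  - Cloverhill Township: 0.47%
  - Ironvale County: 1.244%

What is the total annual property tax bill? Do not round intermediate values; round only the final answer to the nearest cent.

$1,619.77

Uncapped assessed value = $89,700 × 0.74 = $66,378
Cap limit = $42,000 × 1.1 = $46,200
Taxable assessed value = min($66,378, $46,200) = $46,200 (cap binds)
Stonebridge USD: $46,200 × 0.01685 = $778.47
Transit Authority: $46,200 × 0.00107 = $49.434
Cloverhill Township: $46,200 × 0.0047 = $217.14
Ironvale County: $46,200 × 0.01244 = $574.728
Total = $1,619.772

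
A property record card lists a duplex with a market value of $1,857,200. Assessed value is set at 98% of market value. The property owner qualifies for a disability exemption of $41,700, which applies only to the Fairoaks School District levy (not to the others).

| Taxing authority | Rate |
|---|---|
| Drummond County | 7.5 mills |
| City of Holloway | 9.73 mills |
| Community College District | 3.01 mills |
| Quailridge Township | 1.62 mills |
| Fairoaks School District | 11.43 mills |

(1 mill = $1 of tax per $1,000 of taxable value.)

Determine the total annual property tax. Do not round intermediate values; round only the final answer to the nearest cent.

$60,113.03

Assessed value = $1,857,200 × 0.98 = $1,820,056
Drummond County: $1,820,056 × 0.0075 = $13,650.42
City of Holloway: $1,820,056 × 0.00973 = $17,709.14488
Community College District: $1,820,056 × 0.00301 = $5,478.36856
Quailridge Township: $1,820,056 × 0.00162 = $2,948.49072
Fairoaks School District: ($1,820,056 − $41,700) × 0.01143 = $1,778,356 × 0.01143 = $20,326.60908
Total = $60,113.03324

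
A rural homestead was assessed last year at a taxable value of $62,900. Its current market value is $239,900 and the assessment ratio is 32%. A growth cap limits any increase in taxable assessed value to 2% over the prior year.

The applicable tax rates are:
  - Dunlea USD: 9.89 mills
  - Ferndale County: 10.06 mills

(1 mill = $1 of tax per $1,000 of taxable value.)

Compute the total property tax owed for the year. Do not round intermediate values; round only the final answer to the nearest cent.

Uncapped assessed value = $239,900 × 0.32 = $76,768
Cap limit = $62,900 × 1.02 = $64,158
Taxable assessed value = min($76,768, $64,158) = $64,158 (cap binds)
Dunlea USD: $64,158 × 0.00989 = $634.52262
Ferndale County: $64,158 × 0.01006 = $645.42948
Total = $1,279.9521

$1,279.95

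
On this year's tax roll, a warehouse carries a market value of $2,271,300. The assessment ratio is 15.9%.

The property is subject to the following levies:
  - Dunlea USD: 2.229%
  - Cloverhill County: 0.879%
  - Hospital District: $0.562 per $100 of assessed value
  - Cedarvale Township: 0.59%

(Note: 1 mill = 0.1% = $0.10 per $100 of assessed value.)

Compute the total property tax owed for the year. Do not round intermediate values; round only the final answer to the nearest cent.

Assessed value = $2,271,300 × 0.159 = $361,136.7
Dunlea USD: $361,136.7 × 0.02229 = $8,049.737043
Cloverhill County: $361,136.7 × 0.00879 = $3,174.391593
Hospital District: $361,136.7 × 0.00562 = $2,029.588254
Cedarvale Township: $361,136.7 × 0.0059 = $2,130.70653
Total = $15,384.42342

$15,384.42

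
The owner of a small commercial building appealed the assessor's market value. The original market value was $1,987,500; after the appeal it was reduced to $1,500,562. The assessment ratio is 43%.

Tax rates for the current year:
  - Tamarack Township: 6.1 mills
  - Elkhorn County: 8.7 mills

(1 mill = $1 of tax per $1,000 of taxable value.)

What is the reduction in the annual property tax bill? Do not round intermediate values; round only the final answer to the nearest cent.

Old assessed value = $1,987,500 × 0.43 = $854,625
New assessed value = $1,500,562 × 0.43 = $645,241.66
Combined rate = 0.0061 + 0.0087 = 0.0148
Old tax = $854,625 × 0.0148 = $12,648.45
New tax = $645,241.66 × 0.0148 = $9,549.576568
Reduction = $12,648.45 − $9,549.576568 = $3,098.873432

$3,098.87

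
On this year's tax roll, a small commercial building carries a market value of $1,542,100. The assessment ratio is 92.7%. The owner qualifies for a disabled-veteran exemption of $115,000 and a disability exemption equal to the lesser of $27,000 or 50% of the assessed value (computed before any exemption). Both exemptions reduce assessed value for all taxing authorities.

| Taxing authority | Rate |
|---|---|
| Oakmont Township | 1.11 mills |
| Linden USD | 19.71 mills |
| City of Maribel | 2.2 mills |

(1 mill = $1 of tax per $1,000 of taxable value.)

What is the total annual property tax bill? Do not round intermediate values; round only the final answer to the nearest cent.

$29,638.86

Assessed value = $1,542,100 × 0.927 = $1,429,526.7
Disability exemption = min($27,000, 50% × $1,429,526.7) = min($27,000, $714,763.35) = $27,000 (dollar cap binds)
Taxable value = $1,429,526.7 − $115,000 − $27,000 = $1,287,526.7
Oakmont Township: $1,287,526.7 × 0.00111 = $1,429.154637
Linden USD: $1,287,526.7 × 0.01971 = $25,377.151257
City of Maribel: $1,287,526.7 × 0.0022 = $2,832.55874
Total = $29,638.864634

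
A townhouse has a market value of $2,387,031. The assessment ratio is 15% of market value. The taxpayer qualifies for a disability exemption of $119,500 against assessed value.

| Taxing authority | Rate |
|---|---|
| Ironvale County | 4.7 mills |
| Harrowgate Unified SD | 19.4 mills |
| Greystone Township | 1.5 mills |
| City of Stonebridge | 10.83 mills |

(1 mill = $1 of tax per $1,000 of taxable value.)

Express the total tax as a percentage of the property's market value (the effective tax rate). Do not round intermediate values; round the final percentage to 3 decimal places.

Assessed value = $2,387,031 × 0.15 = $358,054.65
Taxable value = $358,054.65 − $119,500 = $238,554.65
Ironvale County: $238,554.65 × 0.0047 = $1,121.206855
Harrowgate Unified SD: $238,554.65 × 0.0194 = $4,627.96021
Greystone Township: $238,554.65 × 0.0015 = $357.831975
City of Stonebridge: $238,554.65 × 0.01083 = $2,583.5468595
Total tax = $8,690.5458995
Effective rate = $8,690.5458995 ÷ $2,387,031 = 0.364% of market value

0.364%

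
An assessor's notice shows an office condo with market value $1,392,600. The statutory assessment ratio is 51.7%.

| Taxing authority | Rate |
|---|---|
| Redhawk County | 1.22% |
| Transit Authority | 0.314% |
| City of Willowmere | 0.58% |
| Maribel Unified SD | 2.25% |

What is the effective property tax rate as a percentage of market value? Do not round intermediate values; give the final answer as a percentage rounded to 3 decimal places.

2.256%

Assessed value = $1,392,600 × 0.517 = $719,974.2
Redhawk County: $719,974.2 × 0.0122 = $8,783.68524
Transit Authority: $719,974.2 × 0.00314 = $2,260.718988
City of Willowmere: $719,974.2 × 0.0058 = $4,175.85036
Maribel Unified SD: $719,974.2 × 0.0225 = $16,199.4195
Total tax = $31,419.674088
Effective rate = $31,419.674088 ÷ $1,392,600 = 2.256% of market value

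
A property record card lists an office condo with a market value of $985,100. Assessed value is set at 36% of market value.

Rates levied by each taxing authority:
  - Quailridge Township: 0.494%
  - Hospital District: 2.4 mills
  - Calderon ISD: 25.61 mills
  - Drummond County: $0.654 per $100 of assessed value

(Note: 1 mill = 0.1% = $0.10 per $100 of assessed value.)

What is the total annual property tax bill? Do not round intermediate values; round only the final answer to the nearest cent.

$14,004.58

Assessed value = $985,100 × 0.36 = $354,636
Quailridge Township: $354,636 × 0.00494 = $1,751.90184
Hospital District: $354,636 × 0.0024 = $851.1264
Calderon ISD: $354,636 × 0.02561 = $9,082.22796
Drummond County: $354,636 × 0.00654 = $2,319.31944
Total = $14,004.57564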